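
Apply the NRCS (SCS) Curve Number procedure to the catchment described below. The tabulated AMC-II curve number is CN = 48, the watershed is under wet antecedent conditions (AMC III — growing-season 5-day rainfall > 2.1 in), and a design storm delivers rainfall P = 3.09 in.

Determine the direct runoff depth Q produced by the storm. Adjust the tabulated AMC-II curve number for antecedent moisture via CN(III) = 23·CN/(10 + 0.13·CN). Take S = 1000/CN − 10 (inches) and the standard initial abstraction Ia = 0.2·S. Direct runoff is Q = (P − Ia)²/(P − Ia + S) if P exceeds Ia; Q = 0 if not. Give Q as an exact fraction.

Q = 219662041/326514900 in ≈ 0.673 in

Wet (AMC III): CN(III) = 23·48/(10 + 0.13·48) = 1104/(406/25) = 13800/203 ≈ 67.980
S = 1000/(13800/203) − 10 = 325/69 in ≈ 4.710 in
Initial abstraction Ia = S/5 = (325/69)/5 = 65/69 ≈ 0.942 in
P − Ia = 3.090 − 0.942 = 14821/6900 ≈ 2.148 in (> 0, runoff occurs)
Q = (14821/6900)²/((14821/6900) + 325/69) = (219662041/47610000)/(47321/6900) = 219662041/326514900 in ≈ 0.673 in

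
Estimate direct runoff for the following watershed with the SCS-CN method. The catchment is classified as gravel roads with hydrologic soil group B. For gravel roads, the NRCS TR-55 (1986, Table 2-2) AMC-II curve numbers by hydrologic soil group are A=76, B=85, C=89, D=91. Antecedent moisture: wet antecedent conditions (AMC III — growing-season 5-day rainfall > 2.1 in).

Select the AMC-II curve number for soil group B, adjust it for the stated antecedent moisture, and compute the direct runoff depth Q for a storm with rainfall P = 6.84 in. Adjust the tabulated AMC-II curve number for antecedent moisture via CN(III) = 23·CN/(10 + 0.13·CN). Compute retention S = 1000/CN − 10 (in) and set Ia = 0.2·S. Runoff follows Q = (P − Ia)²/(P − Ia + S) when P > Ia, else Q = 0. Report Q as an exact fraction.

NRCS table: gravel roads, soil group B → CN(II) = 85
Wet (AMC III): CN(III) = 23·85/(10 + 0.13·85) = 1955/(421/20) = 39100/421 ≈ 92.874
Retention S: 1000/CN − 10 with CN=92.874 → S = 300/391 ≈ 0.767 in
Ia = 0.2S: 0.2·0.767 = 0.153 in (exactly 60/391)
Excess rainfall: 6.840 − 0.153 = 6.687 in; P > Ia so Q > 0
Q: (65361/9775)² ÷ (72861/9775) = 1424020107/237405425 in (≈ 5.998 in)

Q = 1424020107/237405425 in ≈ 5.998 in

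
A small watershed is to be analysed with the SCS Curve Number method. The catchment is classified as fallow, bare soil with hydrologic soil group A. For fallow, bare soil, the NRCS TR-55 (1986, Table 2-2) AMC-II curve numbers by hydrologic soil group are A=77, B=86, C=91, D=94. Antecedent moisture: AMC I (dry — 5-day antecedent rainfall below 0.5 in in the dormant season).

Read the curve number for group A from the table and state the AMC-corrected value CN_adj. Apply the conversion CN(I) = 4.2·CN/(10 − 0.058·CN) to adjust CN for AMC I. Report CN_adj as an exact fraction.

NRCS table: fallow, bare soil, soil group A → CN(II) = 77
CN(I) from CN(II)=77: (4.2·77)/(10 − 0.058·77) = 161700/2767 ≈ 58.439

CN_adj = 161700/2767 ≈ 58.439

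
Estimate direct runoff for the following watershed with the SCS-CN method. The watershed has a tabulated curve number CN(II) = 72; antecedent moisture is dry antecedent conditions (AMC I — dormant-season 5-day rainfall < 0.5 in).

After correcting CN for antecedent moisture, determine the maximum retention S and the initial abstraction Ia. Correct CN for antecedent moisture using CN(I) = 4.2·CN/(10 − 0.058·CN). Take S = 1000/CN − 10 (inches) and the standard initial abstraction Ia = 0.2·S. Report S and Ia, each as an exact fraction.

Dry (AMC I): CN(I) = 4.2·72/(10 − 0.058·72) = (1512/5)/(728/125) = 675/13 ≈ 51.923
Retention S: 1000/CN − 10 with CN=51.923 → S = 250/27 ≈ 9.259 in
Ia = 0.2·(250/27) = 50/27 in ≈ 1.852 in

S = 250/27 in ≈ 9.259 in; Ia = 50/27 in ≈ 1.852 in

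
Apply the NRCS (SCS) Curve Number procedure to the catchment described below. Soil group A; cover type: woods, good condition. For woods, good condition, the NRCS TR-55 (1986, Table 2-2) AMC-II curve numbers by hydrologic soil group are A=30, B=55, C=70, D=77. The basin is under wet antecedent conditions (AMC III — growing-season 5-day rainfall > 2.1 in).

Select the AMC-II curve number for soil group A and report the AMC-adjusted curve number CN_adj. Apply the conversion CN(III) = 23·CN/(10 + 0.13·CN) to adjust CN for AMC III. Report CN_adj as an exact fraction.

NRCS table: woods, good condition, soil group A → CN(II) = 30
Adjust CN=30 to AMC III: 23·30/(10 + 0.13·30) → 690 ÷ (139/10) = 6900/139 ≈ 49.640

CN_adj = 6900/139 ≈ 49.640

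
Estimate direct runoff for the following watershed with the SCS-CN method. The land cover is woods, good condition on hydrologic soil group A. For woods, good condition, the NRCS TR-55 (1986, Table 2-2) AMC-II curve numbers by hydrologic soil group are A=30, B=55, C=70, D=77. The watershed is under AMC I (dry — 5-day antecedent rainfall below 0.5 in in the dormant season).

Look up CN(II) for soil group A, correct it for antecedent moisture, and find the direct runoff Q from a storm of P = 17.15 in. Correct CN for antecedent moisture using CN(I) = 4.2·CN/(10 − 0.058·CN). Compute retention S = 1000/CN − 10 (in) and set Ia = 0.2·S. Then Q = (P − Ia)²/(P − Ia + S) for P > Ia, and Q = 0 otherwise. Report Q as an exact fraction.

Q = 1181569/1995660 in ≈ 0.592 in

NRCS table: woods, good condition, soil group A → CN(II) = 30
Dry (AMC I): CN(I) = 4.2·30/(10 − 0.058·30) = 126/(413/50) = 900/59 ≈ 15.254
Max retention: S = 1000/(900/59) − 10 = 500/9 in (≈ 55.556 in)
Ia = 0.2S: 0.2·55.556 = 11.111 in (exactly 100/9)
Since P=17.150 > Ia=11.111: effective rainfall P−Ia = 1087/180 in
Q: (1087/180)² ÷ (11087/180) = 1181569/1995660 in (≈ 0.592 in)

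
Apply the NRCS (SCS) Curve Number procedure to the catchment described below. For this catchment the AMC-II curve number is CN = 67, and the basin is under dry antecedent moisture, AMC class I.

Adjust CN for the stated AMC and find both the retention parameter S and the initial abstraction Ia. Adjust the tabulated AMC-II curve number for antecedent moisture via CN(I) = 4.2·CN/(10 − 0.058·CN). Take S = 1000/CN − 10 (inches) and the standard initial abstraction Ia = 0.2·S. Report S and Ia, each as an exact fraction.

S = 5500/469 in ≈ 11.727 in; Ia = 1100/469 in ≈ 2.345 in

CN(I) from CN(II)=67: (4.2·67)/(10 − 0.058·67) = 46900/1019 ≈ 46.026
Retention S: 1000/CN − 10 with CN=46.026 → S = 5500/469 ≈ 11.727 in
Ia = 0.2S: 0.2·11.727 = 2.345 in (exactly 1100/469)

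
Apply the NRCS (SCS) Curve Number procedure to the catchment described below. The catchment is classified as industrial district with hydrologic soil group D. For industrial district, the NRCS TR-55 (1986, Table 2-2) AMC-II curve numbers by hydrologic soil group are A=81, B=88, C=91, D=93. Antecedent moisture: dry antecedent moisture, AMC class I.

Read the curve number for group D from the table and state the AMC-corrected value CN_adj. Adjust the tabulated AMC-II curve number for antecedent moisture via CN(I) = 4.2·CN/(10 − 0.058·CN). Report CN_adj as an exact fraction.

CN_adj = 27900/329 ≈ 84.802

NRCS table: industrial district, soil group D → CN(II) = 93
Dry (AMC I): CN(I) = 4.2·93/(10 − 0.058·93) = (1953/5)/(2303/500) = 27900/329 ≈ 84.802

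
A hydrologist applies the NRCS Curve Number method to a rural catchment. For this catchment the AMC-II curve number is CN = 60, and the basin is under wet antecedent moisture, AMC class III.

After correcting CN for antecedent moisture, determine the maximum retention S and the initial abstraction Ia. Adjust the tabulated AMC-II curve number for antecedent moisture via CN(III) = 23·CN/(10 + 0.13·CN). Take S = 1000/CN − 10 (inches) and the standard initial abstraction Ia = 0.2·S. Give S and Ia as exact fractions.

S = 200/69 in ≈ 2.899 in; Ia = 40/69 in ≈ 0.580 in

CN(III) from CN(II)=60: (23·60)/(10 + 0.13·60) = 6900/89 ≈ 77.528
S = 1000/(6900/89) − 10 = 200/69 in ≈ 2.899 in
Initial abstraction Ia = S/5 = (200/69)/5 = 40/69 ≈ 0.580 in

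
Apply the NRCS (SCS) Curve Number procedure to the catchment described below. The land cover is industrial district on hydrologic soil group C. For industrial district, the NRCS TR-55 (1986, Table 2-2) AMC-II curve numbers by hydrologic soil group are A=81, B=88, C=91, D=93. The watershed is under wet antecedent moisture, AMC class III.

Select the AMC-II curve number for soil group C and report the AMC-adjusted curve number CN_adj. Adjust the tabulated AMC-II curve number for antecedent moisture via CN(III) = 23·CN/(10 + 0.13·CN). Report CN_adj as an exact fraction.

CN_adj = 209300/2183 ≈ 95.877

NRCS table: industrial district, soil group C → CN(II) = 91
Wet (AMC III): CN(III) = 23·91/(10 + 0.13·91) = 2093/(2183/100) = 209300/2183 ≈ 95.877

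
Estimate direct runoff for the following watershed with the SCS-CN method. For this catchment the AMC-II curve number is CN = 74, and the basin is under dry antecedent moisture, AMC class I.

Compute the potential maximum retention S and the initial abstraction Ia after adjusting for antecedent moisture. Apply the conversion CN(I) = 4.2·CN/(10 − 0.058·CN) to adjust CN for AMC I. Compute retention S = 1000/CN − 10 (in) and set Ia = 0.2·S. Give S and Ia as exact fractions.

Adjust CN=74 to AMC I: 4.2·74/(10 − 0.058·74) → (1554/5) ÷ (1427/250) = 77700/1427 ≈ 54.450
Max retention: S = 1000/(77700/1427) − 10 = 6500/777 in (≈ 8.366 in)
Ia = 0.2·(6500/777) = 1300/777 in ≈ 1.673 in

S = 6500/777 in ≈ 8.366 in; Ia = 1300/777 in ≈ 1.673 in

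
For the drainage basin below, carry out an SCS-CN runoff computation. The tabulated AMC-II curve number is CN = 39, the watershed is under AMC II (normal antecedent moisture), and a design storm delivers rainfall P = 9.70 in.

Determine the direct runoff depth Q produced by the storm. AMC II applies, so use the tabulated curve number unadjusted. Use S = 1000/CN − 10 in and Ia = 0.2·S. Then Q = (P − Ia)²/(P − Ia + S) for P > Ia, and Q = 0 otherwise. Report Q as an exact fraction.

CN(II) = 39; AMC II needs no correction.
Max retention: S = 1000/39 − 10 = 610/39 in (≈ 15.641 in)
Ia = 0.2S: 0.2·15.641 = 3.128 in (exactly 122/39)
Since P=9.700 > Ia=3.128: effective rainfall P−Ia = 2563/390 in
Q = (2563/390)²/((2563/390) + 610/39) = (6568969/152100)/(8663/390) = 6568969/3378570 in ≈ 1.944 in

Q = 6568969/3378570 in ≈ 1.944 in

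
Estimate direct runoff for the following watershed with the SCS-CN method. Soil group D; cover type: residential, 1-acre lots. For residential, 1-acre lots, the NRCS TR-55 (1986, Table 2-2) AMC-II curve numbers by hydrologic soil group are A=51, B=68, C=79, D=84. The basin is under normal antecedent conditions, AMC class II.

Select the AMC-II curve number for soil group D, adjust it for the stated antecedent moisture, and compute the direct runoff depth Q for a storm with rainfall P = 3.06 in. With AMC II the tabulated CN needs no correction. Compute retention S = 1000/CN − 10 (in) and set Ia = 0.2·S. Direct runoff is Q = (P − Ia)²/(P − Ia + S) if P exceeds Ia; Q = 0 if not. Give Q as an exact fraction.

Q = 7912969/5053650 in ≈ 1.566 in

NRCS table: residential, 1-acre lots, soil group D → CN(II) = 84
Average conditions: CN = 84 (no AMC adjustment).
Retention S: 1000/CN − 10 with CN=84.000 → S = 40/21 ≈ 1.905 in
Ia = 0.2·(40/21) = 8/21 in ≈ 0.381 in
Since P=3.060 > Ia=0.381: effective rainfall P−Ia = 2813/1050 in
Q: (2813/1050)² ÷ (4813/1050) = 7912969/5053650 in (≈ 1.566 in)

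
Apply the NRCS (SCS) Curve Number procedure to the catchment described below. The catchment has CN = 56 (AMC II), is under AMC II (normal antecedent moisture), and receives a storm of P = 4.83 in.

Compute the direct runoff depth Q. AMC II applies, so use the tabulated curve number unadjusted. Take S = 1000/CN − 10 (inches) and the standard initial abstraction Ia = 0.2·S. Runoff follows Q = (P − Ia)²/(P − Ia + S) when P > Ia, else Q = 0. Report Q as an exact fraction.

AMC II — tabulated CN = 56 applies directly.
Max retention: S = 1000/56 − 10 = 55/7 in (≈ 7.857 in)
Ia = 0.2·(55/7) = 11/7 in ≈ 1.571 in
Since P=4.830 > Ia=1.571: effective rainfall P−Ia = 2281/700 in
Q: (2281/700)² ÷ (7781/700) = 5202961/5446700 in (≈ 0.955 in)

Q = 5202961/5446700 in ≈ 0.955 in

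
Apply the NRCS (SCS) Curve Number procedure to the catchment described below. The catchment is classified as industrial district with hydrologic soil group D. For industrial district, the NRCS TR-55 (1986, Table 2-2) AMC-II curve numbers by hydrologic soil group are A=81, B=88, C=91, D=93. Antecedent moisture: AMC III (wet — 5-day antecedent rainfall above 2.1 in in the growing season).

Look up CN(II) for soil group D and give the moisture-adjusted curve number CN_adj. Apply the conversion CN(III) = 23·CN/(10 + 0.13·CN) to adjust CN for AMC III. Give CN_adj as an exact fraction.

CN_adj = 213900/2209 ≈ 96.831

NRCS table: industrial district, soil group D → CN(II) = 93
Wet (AMC III): CN(III) = 23·93/(10 + 0.13·93) = 2139/(2209/100) = 213900/2209 ≈ 96.831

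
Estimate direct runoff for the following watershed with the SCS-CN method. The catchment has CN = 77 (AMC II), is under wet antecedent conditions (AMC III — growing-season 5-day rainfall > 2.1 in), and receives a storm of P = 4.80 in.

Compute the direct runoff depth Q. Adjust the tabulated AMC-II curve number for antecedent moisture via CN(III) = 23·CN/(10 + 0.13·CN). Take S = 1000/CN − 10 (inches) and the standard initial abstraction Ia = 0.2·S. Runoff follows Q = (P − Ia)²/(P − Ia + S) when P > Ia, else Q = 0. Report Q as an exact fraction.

Q = 381938/108185 in ≈ 3.530 in

Adjust CN=77 to AMC III: 23·77/(10 + 0.13·77) → 1771 ÷ (2001/100) = 7700/87 ≈ 88.506
Max retention: S = 1000/(7700/87) − 10 = 100/77 in (≈ 1.299 in)
Ia = 0.2·(100/77) = 20/77 in ≈ 0.260 in
Excess rainfall: 4.800 − 0.260 = 4.540 in; P > Ia so Q > 0
Runoff Q = (P−Ia)²/(P−Ia+S) = (4.540)²/(4.540+1.299) = 381938/108185 ≈ 3.530 in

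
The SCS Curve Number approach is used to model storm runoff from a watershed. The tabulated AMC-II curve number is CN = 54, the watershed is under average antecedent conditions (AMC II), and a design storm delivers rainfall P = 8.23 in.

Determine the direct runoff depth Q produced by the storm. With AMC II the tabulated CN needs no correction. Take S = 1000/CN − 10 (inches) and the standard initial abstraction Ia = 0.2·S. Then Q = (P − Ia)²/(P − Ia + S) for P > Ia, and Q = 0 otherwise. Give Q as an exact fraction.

Average conditions: CN = 54 (no AMC adjustment).
Retention S: 1000/CN − 10 with CN=54.000 → S = 230/27 ≈ 8.519 in
Initial abstraction Ia = S/5 = (230/27)/5 = 46/27 ≈ 1.704 in
Since P=8.230 > Ia=1.704: effective rainfall P−Ia = 17621/2700 in
Q: (17621/2700)² ÷ (40621/2700) = 310499641/109676700 in (≈ 2.831 in)

Q = 310499641/109676700 in ≈ 2.831 in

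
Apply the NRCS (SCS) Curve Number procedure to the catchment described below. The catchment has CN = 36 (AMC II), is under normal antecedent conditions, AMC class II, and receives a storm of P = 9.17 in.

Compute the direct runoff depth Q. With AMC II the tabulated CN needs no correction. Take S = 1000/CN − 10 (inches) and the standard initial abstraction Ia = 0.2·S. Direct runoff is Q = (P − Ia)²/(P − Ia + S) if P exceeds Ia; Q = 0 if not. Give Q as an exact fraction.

Q = 25532809/18947700 in ≈ 1.348 in

AMC II — tabulated CN = 36 applies directly.
Retention S: 1000/CN − 10 with CN=36.000 → S = 160/9 ≈ 17.778 in
Ia = 0.2·(160/9) = 32/9 in ≈ 3.556 in
Since P=9.170 > Ia=3.556: effective rainfall P−Ia = 5053/900 in
Q = (5053/900)²/((5053/900) + 160/9) = (25532809/810000)/(21053/900) = 25532809/18947700 in ≈ 1.348 in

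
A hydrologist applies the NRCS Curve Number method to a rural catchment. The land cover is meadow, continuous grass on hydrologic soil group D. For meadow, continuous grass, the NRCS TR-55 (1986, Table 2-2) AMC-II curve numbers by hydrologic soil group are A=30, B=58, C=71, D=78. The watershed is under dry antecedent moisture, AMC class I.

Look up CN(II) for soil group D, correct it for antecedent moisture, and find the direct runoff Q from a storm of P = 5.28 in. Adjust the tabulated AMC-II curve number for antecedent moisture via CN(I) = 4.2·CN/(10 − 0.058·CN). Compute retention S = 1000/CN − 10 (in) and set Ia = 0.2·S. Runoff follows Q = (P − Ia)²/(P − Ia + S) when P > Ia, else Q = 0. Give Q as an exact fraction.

Q = 147673856/101494575 in ≈ 1.455 in

NRCS table: meadow, continuous grass, soil group D → CN(II) = 78
Dry (AMC I): CN(I) = 4.2·78/(10 − 0.058·78) = (1638/5)/(1369/250) = 81900/1369 ≈ 59.825
Retention S: 1000/CN − 10 with CN=59.825 → S = 5500/819 ≈ 6.716 in
Ia = 0.2S: 0.2·6.716 = 1.343 in (exactly 1100/819)
P − Ia = 5.280 − 1.343 = 80608/20475 ≈ 3.937 in (> 0, runoff occurs)
Runoff Q = (P−Ia)²/(P−Ia+S) = (3.937)²/(3.937+6.716) = 147673856/101494575 ≈ 1.455 in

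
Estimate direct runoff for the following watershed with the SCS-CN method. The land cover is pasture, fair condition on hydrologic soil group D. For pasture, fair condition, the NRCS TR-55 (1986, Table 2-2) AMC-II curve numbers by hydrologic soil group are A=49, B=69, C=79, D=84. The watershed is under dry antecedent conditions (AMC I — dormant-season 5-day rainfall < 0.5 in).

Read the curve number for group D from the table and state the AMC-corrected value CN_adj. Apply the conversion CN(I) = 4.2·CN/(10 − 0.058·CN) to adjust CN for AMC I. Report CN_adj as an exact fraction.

NRCS table: pasture, fair condition, soil group D → CN(II) = 84
CN(I) from CN(II)=84: (4.2·84)/(10 − 0.058·84) = 44100/641 ≈ 68.799

CN_adj = 44100/641 ≈ 68.799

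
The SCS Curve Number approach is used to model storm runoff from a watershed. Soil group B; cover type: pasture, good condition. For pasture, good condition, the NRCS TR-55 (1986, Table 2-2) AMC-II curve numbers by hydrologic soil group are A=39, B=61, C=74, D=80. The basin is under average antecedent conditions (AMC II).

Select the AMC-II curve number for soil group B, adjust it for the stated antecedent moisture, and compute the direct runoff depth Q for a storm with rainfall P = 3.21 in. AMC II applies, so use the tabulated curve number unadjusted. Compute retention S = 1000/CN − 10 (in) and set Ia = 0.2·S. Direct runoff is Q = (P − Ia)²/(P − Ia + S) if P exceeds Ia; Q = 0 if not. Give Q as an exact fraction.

NRCS table: pasture, good condition, soil group B → CN(II) = 61
AMC II — tabulated CN = 61 applies directly.
S = 1000/61 − 10 = 390/61 in ≈ 6.393 in
Ia = 0.2·(390/61) = 78/61 in ≈ 1.279 in
Since P=3.210 > Ia=1.279: effective rainfall P−Ia = 11781/6100 in
Runoff Q = (P−Ia)²/(P−Ia+S) = (1.931)²/(1.931+6.393) = 46263987/103254700 ≈ 0.448 in

Q = 46263987/103254700 in ≈ 0.448 in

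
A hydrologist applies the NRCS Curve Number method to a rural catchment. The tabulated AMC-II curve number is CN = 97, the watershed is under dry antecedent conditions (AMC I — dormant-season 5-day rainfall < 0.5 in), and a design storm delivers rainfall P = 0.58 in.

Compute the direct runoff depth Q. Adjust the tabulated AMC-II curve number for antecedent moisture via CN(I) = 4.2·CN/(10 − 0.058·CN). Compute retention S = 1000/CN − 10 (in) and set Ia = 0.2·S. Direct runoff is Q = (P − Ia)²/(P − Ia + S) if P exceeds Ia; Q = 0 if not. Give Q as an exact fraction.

Q = 215825481/1347509450 in ≈ 0.160 in

Dry (AMC I): CN(I) = 4.2·97/(10 − 0.058·97) = (2037/5)/(2187/500) = 67900/729 ≈ 93.141
Max retention: S = 1000/(67900/729) − 10 = 500/679 in (≈ 0.736 in)
Ia = 0.2S: 0.2·0.736 = 0.147 in (exactly 100/679)
P − Ia = 0.580 − 0.147 = 14691/33950 ≈ 0.433 in (> 0, runoff occurs)
Runoff Q = (P−Ia)²/(P−Ia+S) = (0.433)²/(0.433+0.736) = 215825481/1347509450 ≈ 0.160 in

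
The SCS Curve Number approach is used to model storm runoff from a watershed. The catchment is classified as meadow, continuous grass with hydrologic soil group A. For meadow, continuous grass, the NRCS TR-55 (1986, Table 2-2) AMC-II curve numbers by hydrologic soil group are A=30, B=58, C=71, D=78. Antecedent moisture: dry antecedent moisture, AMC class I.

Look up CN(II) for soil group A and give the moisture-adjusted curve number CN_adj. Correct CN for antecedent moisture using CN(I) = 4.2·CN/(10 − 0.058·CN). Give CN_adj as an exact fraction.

CN_adj = 900/59 ≈ 15.254

NRCS table: meadow, continuous grass, soil group A → CN(II) = 30
CN(I) from CN(II)=30: (4.2·30)/(10 − 0.058·30) = 900/59 ≈ 15.254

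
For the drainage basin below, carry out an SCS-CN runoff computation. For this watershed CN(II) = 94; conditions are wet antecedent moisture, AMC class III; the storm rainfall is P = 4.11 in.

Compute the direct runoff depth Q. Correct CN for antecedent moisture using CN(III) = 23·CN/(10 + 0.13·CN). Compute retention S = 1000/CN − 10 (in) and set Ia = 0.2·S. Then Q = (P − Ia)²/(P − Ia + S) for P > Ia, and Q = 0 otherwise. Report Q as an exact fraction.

Wet (AMC III): CN(III) = 23·94/(10 + 0.13·94) = 2162/(1111/50) = 108100/1111 ≈ 97.300
Retention S: 1000/CN − 10 with CN=97.300 → S = 300/1081 ≈ 0.278 in
Ia = 0.2S: 0.2·0.278 = 0.056 in (exactly 60/1081)
P − Ia = 4.110 − 0.056 = 438291/108100 ≈ 4.054 in (> 0, runoff occurs)
Q: (438291/108100)² ÷ (468291/108100) = 64033000227/16874085700 in (≈ 3.795 in)

Q = 64033000227/16874085700 in ≈ 3.795 in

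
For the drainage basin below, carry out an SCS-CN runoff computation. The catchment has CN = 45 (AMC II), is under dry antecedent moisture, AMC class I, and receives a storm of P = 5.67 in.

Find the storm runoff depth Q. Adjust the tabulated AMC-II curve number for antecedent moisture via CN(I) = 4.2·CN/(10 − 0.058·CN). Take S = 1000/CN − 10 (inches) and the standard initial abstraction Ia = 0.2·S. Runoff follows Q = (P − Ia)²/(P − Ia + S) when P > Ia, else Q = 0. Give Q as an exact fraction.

Q = 0 in ≈ 0.000 in

CN(I) from CN(II)=45: (4.2·45)/(10 − 0.058·45) = 18900/739 ≈ 25.575
Retention S: 1000/CN − 10 with CN=25.575 → S = 5500/189 ≈ 29.101 in
Initial abstraction Ia = S/5 = (5500/189)/5 = 1100/189 ≈ 5.820 in
P = 5.670 ≤ Ia = 5.820 in: entire storm abstracted, Q = 0.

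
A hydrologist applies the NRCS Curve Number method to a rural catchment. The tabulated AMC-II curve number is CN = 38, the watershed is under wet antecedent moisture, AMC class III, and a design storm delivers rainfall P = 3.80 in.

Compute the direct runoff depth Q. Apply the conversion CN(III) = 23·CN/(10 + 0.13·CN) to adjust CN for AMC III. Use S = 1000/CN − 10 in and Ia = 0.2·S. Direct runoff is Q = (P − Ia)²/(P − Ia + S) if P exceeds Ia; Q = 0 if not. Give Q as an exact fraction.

Wet (AMC III): CN(III) = 23·38/(10 + 0.13·38) = 874/(747/50) = 43700/747 ≈ 58.501
S = 1000/(43700/747) − 10 = 3100/437 in ≈ 7.094 in
Initial abstraction Ia = S/5 = (3100/437)/5 = 620/437 ≈ 1.419 in
P − Ia = 3.800 − 1.419 = 5203/2185 ≈ 2.381 in (> 0, runoff occurs)
Q = (5203/2185)²/((5203/2185) + 3100/437) = (27071209/4774225)/(20703/2185) = 27071209/45236055 in ≈ 0.598 in

Q = 27071209/45236055 in ≈ 0.598 in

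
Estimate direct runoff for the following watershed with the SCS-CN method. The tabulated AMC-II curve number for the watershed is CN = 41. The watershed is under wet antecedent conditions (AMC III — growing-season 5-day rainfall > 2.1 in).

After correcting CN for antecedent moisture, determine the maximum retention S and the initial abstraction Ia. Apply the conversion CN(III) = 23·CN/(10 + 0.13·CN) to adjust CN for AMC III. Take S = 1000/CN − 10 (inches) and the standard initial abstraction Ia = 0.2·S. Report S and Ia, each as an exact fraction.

S = 5900/943 in ≈ 6.257 in; Ia = 1180/943 in ≈ 1.251 in

CN(III) from CN(II)=41: (23·41)/(10 + 0.13·41) = 94300/1533 ≈ 61.513
Retention S: 1000/CN − 10 with CN=61.513 → S = 5900/943 ≈ 6.257 in
Initial abstraction Ia = S/5 = (5900/943)/5 = 1180/943 ≈ 1.251 in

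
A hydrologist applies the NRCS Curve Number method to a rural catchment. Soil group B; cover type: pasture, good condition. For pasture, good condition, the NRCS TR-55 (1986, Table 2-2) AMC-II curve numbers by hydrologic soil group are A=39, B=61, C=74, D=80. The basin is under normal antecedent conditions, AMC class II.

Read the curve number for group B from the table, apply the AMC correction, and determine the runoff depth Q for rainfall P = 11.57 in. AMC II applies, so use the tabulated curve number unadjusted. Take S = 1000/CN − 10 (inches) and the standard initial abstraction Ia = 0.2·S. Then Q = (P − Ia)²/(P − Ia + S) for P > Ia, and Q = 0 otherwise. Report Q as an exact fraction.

NRCS table: pasture, good condition, soil group B → CN(II) = 61
AMC II — tabulated CN = 61 applies directly.
Retention S: 1000/CN − 10 with CN=61.000 → S = 390/61 ≈ 6.393 in
Initial abstraction Ia = S/5 = (390/61)/5 = 78/61 ≈ 1.279 in
Excess rainfall: 11.570 − 1.279 = 10.291 in; P > Ia so Q > 0
Q = (62777/6100)²/((62777/6100) + 390/61) = (3940951729/37210000)/(101777/6100) = 303150133/47756900 in ≈ 6.348 in

Q = 303150133/47756900 in ≈ 6.348 in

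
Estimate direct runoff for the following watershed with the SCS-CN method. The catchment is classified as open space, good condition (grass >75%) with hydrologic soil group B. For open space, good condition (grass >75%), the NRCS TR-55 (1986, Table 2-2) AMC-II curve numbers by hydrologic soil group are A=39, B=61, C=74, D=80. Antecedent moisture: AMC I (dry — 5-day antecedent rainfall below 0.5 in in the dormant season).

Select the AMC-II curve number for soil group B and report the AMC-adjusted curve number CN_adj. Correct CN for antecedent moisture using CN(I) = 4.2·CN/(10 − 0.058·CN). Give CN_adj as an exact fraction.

CN_adj = 42700/1077 ≈ 39.647

NRCS table: open space, good condition (grass >75%), soil group B → CN(II) = 61
Adjust CN=61 to AMC I: 4.2·61/(10 − 0.058·61) → (1281/5) ÷ (3231/500) = 42700/1077 ≈ 39.647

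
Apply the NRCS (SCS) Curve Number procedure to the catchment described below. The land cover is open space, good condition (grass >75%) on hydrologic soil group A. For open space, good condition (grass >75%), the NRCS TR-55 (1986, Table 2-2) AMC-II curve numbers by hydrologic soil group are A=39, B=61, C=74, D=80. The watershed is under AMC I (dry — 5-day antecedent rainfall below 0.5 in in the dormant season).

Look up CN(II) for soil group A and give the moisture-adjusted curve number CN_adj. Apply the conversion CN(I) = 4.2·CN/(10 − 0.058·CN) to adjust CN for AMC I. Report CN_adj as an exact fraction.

NRCS table: open space, good condition (grass >75%), soil group A → CN(II) = 39
Dry (AMC I): CN(I) = 4.2·39/(10 − 0.058·39) = (819/5)/(3869/500) = 81900/3869 ≈ 21.168

CN_adj = 81900/3869 ≈ 21.168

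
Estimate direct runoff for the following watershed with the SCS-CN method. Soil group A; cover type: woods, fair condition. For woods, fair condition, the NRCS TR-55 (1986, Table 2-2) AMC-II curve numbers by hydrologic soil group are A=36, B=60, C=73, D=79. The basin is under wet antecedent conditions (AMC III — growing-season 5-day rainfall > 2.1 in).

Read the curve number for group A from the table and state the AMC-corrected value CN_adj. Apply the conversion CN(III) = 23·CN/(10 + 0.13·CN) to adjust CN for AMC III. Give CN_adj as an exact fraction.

NRCS table: woods, fair condition, soil group A → CN(II) = 36
Adjust CN=36 to AMC III: 23·36/(10 + 0.13·36) → 828 ÷ (367/25) = 20700/367 ≈ 56.403

CN_adj = 20700/367 ≈ 56.403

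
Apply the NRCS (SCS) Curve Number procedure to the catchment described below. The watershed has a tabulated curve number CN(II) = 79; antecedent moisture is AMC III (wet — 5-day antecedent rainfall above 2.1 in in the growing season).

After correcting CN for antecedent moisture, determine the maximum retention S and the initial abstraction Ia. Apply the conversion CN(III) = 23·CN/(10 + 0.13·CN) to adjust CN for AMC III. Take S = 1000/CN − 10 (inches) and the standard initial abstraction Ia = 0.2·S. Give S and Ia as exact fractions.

S = 2100/1817 in ≈ 1.156 in; Ia = 420/1817 in ≈ 0.231 in

Adjust CN=79 to AMC III: 23·79/(10 + 0.13·79) → 1817 ÷ (2027/100) = 181700/2027 ≈ 89.640
S = 1000/(181700/2027) − 10 = 2100/1817 in ≈ 1.156 in
Initial abstraction Ia = S/5 = (2100/1817)/5 = 420/1817 ≈ 0.231 in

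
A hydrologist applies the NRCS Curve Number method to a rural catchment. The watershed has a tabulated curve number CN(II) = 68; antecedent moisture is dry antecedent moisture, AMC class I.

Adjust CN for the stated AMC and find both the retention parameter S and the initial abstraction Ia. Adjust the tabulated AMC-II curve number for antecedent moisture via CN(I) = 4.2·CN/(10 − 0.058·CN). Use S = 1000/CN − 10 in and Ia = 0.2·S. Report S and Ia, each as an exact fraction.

Dry (AMC I): CN(I) = 4.2·68/(10 − 0.058·68) = (1428/5)/(757/125) = 35700/757 ≈ 47.160
Max retention: S = 1000/(35700/757) − 10 = 4000/357 in (≈ 11.204 in)
Ia = 0.2·(4000/357) = 800/357 in ≈ 2.241 in

S = 4000/357 in ≈ 11.204 in; Ia = 800/357 in ≈ 2.241 in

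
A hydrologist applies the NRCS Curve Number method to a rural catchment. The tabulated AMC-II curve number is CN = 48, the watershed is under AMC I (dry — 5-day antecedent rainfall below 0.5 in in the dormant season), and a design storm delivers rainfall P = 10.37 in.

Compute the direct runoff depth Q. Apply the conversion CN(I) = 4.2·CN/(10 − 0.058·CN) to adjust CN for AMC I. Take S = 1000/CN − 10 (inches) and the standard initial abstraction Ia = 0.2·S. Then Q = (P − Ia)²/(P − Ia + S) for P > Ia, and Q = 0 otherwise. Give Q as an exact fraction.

CN(I) from CN(II)=48: (4.2·48)/(10 − 0.058·48) = 12600/451 ≈ 27.938
Retention S: 1000/CN − 10 with CN=27.938 → S = 1625/63 ≈ 25.794 in
Ia = 0.2S: 0.2·25.794 = 5.159 in (exactly 325/63)
Excess rainfall: 10.370 − 5.159 = 5.211 in; P > Ia so Q > 0
Q: (32831/6300)² ÷ (195331/6300) = 1077874561/1230585300 in (≈ 0.876 in)

Q = 1077874561/1230585300 in ≈ 0.876 in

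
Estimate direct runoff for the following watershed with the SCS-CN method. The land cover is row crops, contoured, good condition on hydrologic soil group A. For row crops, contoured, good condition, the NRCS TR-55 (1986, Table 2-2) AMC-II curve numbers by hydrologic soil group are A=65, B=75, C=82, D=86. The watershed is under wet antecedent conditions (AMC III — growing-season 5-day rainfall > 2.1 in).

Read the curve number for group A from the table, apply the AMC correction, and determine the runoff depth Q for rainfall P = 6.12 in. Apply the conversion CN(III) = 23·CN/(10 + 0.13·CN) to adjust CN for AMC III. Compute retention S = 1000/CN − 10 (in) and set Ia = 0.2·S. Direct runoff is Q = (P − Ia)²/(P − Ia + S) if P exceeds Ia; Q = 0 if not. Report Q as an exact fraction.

NRCS table: row crops, contoured, good condition, soil group A → CN(II) = 65
CN(III) from CN(II)=65: (23·65)/(10 + 0.13·65) = 29900/369 ≈ 81.030
Max retention: S = 1000/(29900/369) − 10 = 700/299 in (≈ 2.341 in)
Initial abstraction Ia = S/5 = (700/299)/5 = 140/299 ≈ 0.468 in
Excess rainfall: 6.120 − 0.468 = 5.652 in; P > Ia so Q > 0
Q = (42247/7475)²/((42247/7475) + 700/299) = (1784809009/55875625)/(59747/7475) = 1784809009/446608825 in ≈ 3.996 in

Q = 1784809009/446608825 in ≈ 3.996 in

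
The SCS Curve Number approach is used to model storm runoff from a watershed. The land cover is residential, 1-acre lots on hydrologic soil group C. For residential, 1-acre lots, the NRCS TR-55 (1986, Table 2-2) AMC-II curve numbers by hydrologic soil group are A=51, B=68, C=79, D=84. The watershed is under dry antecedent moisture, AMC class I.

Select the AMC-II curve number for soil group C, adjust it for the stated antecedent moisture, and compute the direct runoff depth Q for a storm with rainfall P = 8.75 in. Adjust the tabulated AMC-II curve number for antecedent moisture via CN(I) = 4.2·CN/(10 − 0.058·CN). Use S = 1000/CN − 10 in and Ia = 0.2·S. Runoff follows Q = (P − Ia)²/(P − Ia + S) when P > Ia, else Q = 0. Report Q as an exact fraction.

Q = 1118645/275868 in ≈ 4.055 in

NRCS table: residential, 1-acre lots, soil group C → CN(II) = 79
Dry (AMC I): CN(I) = 4.2·79/(10 − 0.058·79) = (1659/5)/(2709/500) = 7900/129 ≈ 61.240
S = 1000/(7900/129) − 10 = 500/79 in ≈ 6.329 in
Ia = 0.2·(500/79) = 100/79 in ≈ 1.266 in
P − Ia = 8.750 − 1.266 = 2365/316 ≈ 7.484 in (> 0, runoff occurs)
Q = (2365/316)²/((2365/316) + 500/79) = (5593225/99856)/(4365/316) = 1118645/275868 in ≈ 4.055 in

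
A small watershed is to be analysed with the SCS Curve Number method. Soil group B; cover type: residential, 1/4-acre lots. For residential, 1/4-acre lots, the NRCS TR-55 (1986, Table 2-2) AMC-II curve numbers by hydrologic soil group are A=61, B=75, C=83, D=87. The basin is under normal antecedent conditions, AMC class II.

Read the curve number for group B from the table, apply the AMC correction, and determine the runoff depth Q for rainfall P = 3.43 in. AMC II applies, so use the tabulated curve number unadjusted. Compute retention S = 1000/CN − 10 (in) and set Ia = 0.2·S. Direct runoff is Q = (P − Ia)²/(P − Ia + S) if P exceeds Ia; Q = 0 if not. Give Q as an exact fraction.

Q = 687241/548700 in ≈ 1.252 in

NRCS table: residential, 1/4-acre lots, soil group B → CN(II) = 75
AMC II — tabulated CN = 75 applies directly.
Retention S: 1000/CN − 10 with CN=75.000 → S = 10/3 ≈ 3.333 in
Initial abstraction Ia = S/5 = (10/3)/5 = 2/3 ≈ 0.667 in
P − Ia = 3.430 − 0.667 = 829/300 ≈ 2.763 in (> 0, runoff occurs)
Runoff Q = (P−Ia)²/(P−Ia+S) = (2.763)²/(2.763+3.333) = 687241/548700 ≈ 1.252 in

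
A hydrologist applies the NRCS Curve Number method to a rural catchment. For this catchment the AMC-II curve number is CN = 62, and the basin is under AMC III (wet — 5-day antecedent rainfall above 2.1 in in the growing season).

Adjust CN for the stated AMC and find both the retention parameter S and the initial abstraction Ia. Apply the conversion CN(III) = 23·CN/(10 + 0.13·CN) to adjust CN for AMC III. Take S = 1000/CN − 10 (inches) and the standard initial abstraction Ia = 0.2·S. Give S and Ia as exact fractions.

S = 1900/713 in ≈ 2.665 in; Ia = 380/713 in ≈ 0.533 in

Wet (AMC III): CN(III) = 23·62/(10 + 0.13·62) = 1426/(903/50) = 71300/903 ≈ 78.959
Max retention: S = 1000/(71300/903) − 10 = 1900/713 in (≈ 2.665 in)
Initial abstraction Ia = S/5 = (1900/713)/5 = 380/713 ≈ 0.533 in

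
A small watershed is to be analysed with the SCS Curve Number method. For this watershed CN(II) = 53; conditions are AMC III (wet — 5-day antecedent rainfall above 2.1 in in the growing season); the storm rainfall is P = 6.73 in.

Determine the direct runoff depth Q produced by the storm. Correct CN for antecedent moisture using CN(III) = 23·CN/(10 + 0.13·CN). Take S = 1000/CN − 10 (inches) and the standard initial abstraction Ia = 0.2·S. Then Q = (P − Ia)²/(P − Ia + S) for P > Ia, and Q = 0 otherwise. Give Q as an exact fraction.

Q = 527638073769/145839575300 in ≈ 3.618 in

Adjust CN=53 to AMC III: 23·53/(10 + 0.13·53) → 1219 ÷ (1689/100) = 121900/1689 ≈ 72.173
Retention S: 1000/CN − 10 with CN=72.173 → S = 4700/1219 ≈ 3.856 in
Ia = 0.2·(4700/1219) = 940/1219 in ≈ 0.771 in
Since P=6.730 > Ia=0.771: effective rainfall P−Ia = 726387/121900 in
Runoff Q = (P−Ia)²/(P−Ia+S) = (5.959)²/(5.959+3.856) = 527638073769/145839575300 ≈ 3.618 in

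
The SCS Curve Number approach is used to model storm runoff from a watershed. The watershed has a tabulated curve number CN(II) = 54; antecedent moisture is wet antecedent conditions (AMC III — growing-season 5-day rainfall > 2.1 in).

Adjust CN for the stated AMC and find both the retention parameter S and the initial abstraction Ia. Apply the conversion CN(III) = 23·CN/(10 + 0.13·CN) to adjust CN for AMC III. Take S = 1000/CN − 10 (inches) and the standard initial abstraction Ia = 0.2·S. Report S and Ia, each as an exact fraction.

CN(III) from CN(II)=54: (23·54)/(10 + 0.13·54) = 2700/37 ≈ 72.973
Retention S: 1000/CN − 10 with CN=72.973 → S = 100/27 ≈ 3.704 in
Initial abstraction Ia = S/5 = (100/27)/5 = 20/27 ≈ 0.741 in

S = 100/27 in ≈ 3.704 in; Ia = 20/27 in ≈ 0.741 in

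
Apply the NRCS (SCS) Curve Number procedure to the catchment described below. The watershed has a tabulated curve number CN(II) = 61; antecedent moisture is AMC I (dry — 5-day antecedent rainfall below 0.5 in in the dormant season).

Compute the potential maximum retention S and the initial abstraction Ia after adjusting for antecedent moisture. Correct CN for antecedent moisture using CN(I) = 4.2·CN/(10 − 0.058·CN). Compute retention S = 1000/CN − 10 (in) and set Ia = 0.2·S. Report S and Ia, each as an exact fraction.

Adjust CN=61 to AMC I: 4.2·61/(10 − 0.058·61) → (1281/5) ÷ (3231/500) = 42700/1077 ≈ 39.647
S = 1000/(42700/1077) − 10 = 6500/427 in ≈ 15.222 in
Ia = 0.2·(6500/427) = 1300/427 in ≈ 3.044 in

S = 6500/427 in ≈ 15.222 in; Ia = 1300/427 in ≈ 3.044 in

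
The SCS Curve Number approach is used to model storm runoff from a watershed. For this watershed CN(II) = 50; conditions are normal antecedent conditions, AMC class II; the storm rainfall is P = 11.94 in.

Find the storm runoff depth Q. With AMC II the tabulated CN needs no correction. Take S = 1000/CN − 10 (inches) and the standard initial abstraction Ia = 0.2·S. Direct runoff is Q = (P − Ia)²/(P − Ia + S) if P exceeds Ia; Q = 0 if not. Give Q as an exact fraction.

CN(II) = 50; AMC II needs no correction.
Retention S: 1000/CN − 10 with CN=50.000 → S = 10 ≈ 10.000 in
Ia = 0.2S: 0.2·10.000 = 2.000 in (exactly 2)
P − Ia = 11.940 − 2.000 = 497/50 ≈ 9.940 in (> 0, runoff occurs)
Q: (497/50)² ÷ (997/50) = 247009/49850 in (≈ 4.955 in)

Q = 247009/49850 in ≈ 4.955 in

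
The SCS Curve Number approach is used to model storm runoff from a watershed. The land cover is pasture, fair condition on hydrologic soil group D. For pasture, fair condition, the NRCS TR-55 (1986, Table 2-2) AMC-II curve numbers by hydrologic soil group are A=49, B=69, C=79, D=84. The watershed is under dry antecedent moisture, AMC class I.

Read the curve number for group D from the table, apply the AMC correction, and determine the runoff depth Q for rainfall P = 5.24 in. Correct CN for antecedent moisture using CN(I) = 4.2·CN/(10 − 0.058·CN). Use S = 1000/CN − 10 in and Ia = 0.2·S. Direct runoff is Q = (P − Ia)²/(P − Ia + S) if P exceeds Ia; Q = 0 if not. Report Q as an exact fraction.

Q = 2282068441/1077925275 in ≈ 2.117 in

NRCS table: pasture, fair condition, soil group D → CN(II) = 84
CN(I) from CN(II)=84: (4.2·84)/(10 − 0.058·84) = 44100/641 ≈ 68.799
S = 1000/(44100/641) − 10 = 2000/441 in ≈ 4.535 in
Ia = 0.2S: 0.2·4.535 = 0.907 in (exactly 400/441)
Since P=5.240 > Ia=0.907: effective rainfall P−Ia = 47771/11025 in
Runoff Q = (P−Ia)²/(P−Ia+S) = (4.333)²/(4.333+4.535) = 2282068441/1077925275 ≈ 2.117 in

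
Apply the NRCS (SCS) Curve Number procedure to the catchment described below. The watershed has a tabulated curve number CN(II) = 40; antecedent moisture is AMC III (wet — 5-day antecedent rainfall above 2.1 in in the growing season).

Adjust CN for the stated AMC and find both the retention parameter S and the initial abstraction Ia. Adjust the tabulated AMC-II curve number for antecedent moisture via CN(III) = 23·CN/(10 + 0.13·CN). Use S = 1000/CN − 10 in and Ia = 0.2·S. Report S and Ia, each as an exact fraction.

Adjust CN=40 to AMC III: 23·40/(10 + 0.13·40) → 920 ÷ (76/5) = 1150/19 ≈ 60.526
S = 1000/(1150/19) − 10 = 150/23 in ≈ 6.522 in
Initial abstraction Ia = S/5 = (150/23)/5 = 30/23 ≈ 1.304 in

S = 150/23 in ≈ 6.522 in; Ia = 30/23 in ≈ 1.304 in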